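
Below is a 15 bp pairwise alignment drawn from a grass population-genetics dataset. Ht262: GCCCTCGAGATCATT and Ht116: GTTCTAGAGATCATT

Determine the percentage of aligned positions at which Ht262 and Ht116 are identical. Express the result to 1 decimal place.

Differing sites — 2:C/T; 3:C/T; 6:C/A.
12 of the 15 sites match, so the percent identity is 12/15 × 100 = 80.0%.

80.0%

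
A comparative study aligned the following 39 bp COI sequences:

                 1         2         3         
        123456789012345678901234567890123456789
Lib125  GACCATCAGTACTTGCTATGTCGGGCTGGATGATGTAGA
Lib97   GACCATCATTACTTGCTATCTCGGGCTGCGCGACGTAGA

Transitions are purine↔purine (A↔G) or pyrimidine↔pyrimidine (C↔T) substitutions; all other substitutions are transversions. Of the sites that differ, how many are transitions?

3

The sequences differ at positions 9 (G/T, transversion), 20 (G/C, transversion), 29 (G/C, transversion), 30 (A/G, transition), 31 (T/C, transition), 34 (T/C, transition).
Of the 6 differences, 3 transitions and 3 transversions, so the answer is 3.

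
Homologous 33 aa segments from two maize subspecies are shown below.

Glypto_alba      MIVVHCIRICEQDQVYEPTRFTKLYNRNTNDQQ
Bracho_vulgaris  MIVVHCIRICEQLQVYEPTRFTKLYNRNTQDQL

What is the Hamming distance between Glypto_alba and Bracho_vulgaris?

3

The sequences differ at positions 13 (D/L), 30 (N/Q), 33 (Q/L).
That gives 3 mismatches out of 33 aligned sites, so the Hamming distance is 3.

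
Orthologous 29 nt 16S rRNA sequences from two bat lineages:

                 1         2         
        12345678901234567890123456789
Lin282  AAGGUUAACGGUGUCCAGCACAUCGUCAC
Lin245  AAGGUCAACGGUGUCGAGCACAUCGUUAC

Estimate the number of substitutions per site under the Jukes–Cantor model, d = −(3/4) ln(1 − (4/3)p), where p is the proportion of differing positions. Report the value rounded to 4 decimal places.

The sequences differ at positions 6 (U/C), 16 (C/G), 27 (C/U).
p = 3/29 = 0.103448.
d = −0.75 · ln(1 − (4/3)·0.103448) = −0.75 · ln(0.862069) = −0.75 · (-0.148420) = 0.1113.

0.1113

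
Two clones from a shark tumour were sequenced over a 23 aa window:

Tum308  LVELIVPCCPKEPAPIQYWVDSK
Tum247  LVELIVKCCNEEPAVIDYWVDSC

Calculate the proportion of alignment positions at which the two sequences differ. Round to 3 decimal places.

0.261

Differing sites — 7:P/K; 10:P/N; 11:K/E; 15:P/V; 17:Q/D; 23:K/C.
There are 6 differences over 23 sites, so p = 6/23 = 0.261.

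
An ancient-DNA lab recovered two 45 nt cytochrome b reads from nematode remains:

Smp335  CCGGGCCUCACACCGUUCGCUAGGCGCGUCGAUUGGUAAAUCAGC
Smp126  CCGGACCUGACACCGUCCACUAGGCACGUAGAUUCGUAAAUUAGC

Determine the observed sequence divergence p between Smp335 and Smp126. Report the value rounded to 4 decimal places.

Mismatches occur at site 5 (G↔A), site 9 (C↔G), site 17 (U↔C), site 19 (G↔A), site 26 (G↔A), site 30 (C↔A), site 35 (G↔C), site 42 (C↔U).
There are 8 differences over 45 sites, so p = 8/45 = 0.1778.

0.1778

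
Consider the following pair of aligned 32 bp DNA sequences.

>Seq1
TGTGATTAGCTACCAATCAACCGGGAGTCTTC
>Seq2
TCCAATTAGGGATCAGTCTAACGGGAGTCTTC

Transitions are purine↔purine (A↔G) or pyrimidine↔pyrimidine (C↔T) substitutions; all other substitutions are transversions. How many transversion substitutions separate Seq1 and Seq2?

The sequences differ at positions 2 (G/C, transversion), 3 (T/C, transition), 4 (G/A, transition), 10 (C/G, transversion), 11 (T/G, transversion), 13 (C/T, transition), 16 (A/G, transition), 19 (A/T, transversion), 21 (C/A, transversion).
Of the 9 differences, 4 transitions and 5 transversions, so the answer is 5.

5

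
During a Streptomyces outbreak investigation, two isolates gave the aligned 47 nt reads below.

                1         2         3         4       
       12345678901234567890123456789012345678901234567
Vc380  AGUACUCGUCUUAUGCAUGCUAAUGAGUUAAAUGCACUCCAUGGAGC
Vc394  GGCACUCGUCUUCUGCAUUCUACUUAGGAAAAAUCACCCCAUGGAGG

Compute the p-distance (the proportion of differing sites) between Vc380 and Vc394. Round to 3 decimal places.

0.255

The sequences differ at positions 1 (A/G), 3 (U/C), 13 (A/C), 19 (G/U), 23 (A/C), 25 (G/U), 28 (U/G), 29 (U/A), 33 (U/A), 34 (G/U), 38 (U/C), 47 (C/G).
There are 12 differences over 47 sites, so p = 12/47 = 0.255.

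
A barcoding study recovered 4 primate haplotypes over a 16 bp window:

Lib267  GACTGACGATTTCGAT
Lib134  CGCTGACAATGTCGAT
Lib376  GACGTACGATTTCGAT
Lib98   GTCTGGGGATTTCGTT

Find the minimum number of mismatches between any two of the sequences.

2

Pairwise Hamming distances:
  Lib267 vs Lib134: 4
  Lib267 vs Lib376: 2
  Lib267 vs Lib98: 4
  Lib134 vs Lib376: 6
  Lib134 vs Lib98: 7
  Lib376 vs Lib98: 6
The smallest is 2, between Lib267 and Lib376.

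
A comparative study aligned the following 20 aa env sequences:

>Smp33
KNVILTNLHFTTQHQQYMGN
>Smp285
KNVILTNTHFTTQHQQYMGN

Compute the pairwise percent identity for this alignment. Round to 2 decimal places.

95.00%

The sequences differ at position 8 (L/T).
19 of the 20 sites match, so the percent identity is 19/20 × 100 = 95.00%.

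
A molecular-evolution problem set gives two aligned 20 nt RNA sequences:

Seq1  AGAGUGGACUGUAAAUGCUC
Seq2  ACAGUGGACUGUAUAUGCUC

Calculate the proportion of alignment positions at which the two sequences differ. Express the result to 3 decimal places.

0.100

The sequences differ at positions 2 (G/C), 14 (A/U).
There are 2 differences over 20 sites, so p = 2/20 = 0.100.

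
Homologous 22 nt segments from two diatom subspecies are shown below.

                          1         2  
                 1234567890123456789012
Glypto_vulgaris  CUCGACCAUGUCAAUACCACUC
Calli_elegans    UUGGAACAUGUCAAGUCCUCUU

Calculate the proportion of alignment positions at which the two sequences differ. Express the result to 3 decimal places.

0.318

Mismatches occur at site 1 (C/U), site 3 (C/G), site 6 (C/A), site 15 (U/G), site 16 (A/U), site 19 (A/U), site 22 (C/U).
There are 7 differences over 22 sites, so p = 7/22 = 0.318.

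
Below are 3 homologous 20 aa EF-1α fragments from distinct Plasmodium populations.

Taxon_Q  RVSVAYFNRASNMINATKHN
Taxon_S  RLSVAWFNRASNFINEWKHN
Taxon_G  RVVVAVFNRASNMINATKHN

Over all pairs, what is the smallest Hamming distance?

Pairwise Hamming distances:
  Taxon_Q vs Taxon_S: 5
  Taxon_Q vs Taxon_G: 2
  Taxon_S vs Taxon_G: 6
The smallest is 2, between Taxon_Q and Taxon_G.

2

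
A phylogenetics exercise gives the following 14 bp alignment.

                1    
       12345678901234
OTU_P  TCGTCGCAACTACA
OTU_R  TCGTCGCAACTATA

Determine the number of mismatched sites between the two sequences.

A single mismatch occurs at site 13 (C↔T).
That gives 1 mismatch out of 14 aligned sites, so the Hamming distance is 1.

1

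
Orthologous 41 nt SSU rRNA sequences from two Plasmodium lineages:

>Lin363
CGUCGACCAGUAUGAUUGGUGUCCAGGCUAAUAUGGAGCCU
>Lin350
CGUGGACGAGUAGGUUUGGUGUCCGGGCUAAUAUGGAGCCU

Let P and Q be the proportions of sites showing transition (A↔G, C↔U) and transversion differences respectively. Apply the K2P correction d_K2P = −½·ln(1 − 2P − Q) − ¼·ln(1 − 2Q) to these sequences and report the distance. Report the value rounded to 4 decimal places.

The sequences differ at positions 4 (C/G, transversion), 8 (C/G, transversion), 13 (U/G, transversion), 15 (A/U, transversion), 25 (A/G, transition).
Of the 5 differences, 1 transition and 4 transversions over 41 sites: P = 1/41 = 0.024390, Q = 4/41 = 0.097561.
d = −0.5·ln(0.853659) − 0.25·ln(0.804878) = −0.5·(-0.158223) − 0.25·(-0.217065) = 0.1334.

0.1334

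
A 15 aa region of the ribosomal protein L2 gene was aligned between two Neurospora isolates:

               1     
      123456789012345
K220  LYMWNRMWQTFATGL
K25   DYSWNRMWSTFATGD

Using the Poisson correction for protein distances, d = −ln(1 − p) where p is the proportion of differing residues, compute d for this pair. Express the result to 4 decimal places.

Differing sites — 1:L/D; 3:M/S; 9:Q/S; 15:L/D.
p = 4/15 = 0.266667.
d = −ln(1 − 0.266667) = −ln(0.733333) = 0.3102.

0.3102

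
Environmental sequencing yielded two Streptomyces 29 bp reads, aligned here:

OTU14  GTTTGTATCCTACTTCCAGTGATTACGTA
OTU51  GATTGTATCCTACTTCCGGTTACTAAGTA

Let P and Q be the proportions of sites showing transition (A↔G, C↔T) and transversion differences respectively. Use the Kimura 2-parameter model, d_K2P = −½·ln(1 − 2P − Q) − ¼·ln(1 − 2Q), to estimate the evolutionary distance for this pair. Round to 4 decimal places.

Differing sites — 2:T/A (Tv); 18:A/G (Ti); 21:G/T (Tv); 23:T/C (Ti); 26:C/A (Tv).
Of the 5 differences, 2 transitions and 3 transversions over 29 sites: P = 2/29 = 0.068966, Q = 3/29 = 0.103448.
d = −0.5·ln(0.758620) − 0.25·ln(0.793104) = −0.5·(-0.276254) − 0.25·(-0.231801) = 0.1961.

0.1961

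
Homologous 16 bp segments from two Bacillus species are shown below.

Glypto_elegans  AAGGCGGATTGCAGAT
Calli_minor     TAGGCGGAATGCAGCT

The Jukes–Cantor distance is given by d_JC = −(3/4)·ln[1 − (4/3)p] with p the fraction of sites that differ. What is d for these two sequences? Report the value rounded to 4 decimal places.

0.2158

Mismatches occur at site 1 (A→T), site 9 (T→A), site 15 (A→C).
p = 3/16 = 0.187500.
d = −0.75 · ln(1 − (4/3)·0.187500) = −0.75 · ln(0.750000) = −0.75 · (-0.287682) = 0.2158.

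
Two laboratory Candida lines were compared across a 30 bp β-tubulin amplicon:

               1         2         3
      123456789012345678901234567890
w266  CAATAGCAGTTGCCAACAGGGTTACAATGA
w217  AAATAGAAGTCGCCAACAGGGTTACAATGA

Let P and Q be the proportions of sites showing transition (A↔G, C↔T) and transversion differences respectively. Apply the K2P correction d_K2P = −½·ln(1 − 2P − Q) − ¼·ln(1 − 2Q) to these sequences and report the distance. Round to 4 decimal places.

0.1073

Mismatches occur at site 1 (C/A, transversion), site 7 (C/A, transversion), site 11 (T/C, transition).
Of the 3 differences, 1 transition and 2 transversions over 30 sites: P = 1/30 = 0.033333, Q = 2/30 = 0.066667.
d = −0.5·ln(0.866667) − 0.25·ln(0.866666) = −0.5·(-0.143100) − 0.25·(-0.143102) = 0.1073.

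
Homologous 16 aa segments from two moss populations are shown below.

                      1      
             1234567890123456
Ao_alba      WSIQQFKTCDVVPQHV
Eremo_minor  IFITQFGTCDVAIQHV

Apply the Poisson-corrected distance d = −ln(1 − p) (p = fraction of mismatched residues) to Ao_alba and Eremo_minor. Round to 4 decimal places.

The sequences differ at positions 1 (W/I), 2 (S/F), 4 (Q/T), 7 (K/G), 12 (V/A), 13 (P/I).
p = 6/16 = 0.375000.
d = −ln(1 − 0.375000) = −ln(0.625000) = 0.4700.

0.4700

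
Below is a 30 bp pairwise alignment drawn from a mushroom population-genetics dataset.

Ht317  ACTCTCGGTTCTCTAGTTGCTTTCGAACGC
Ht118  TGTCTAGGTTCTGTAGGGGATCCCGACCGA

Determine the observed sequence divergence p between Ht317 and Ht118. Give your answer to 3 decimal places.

0.367

The sequences differ at positions 1 (A/T), 2 (C/G), 6 (C/A), 13 (C/G), 17 (T/G), 18 (T/G), 20 (C/A), 22 (T/C), 23 (T/C), 27 (A/C), 30 (C/A).
There are 11 differences over 30 sites, so p = 11/30 = 0.367.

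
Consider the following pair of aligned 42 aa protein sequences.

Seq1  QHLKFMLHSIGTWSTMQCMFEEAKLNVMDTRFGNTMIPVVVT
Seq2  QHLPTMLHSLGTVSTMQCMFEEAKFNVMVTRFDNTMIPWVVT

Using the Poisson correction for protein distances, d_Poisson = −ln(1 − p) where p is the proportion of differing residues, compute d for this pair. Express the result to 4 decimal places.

0.2113

Differing sites — 4:K/P; 5:F/T; 10:I/L; 13:W/V; 25:L/F; 29:D/V; 33:G/D; 39:V/W.
p = 8/42 = 0.190476.
d = −ln(1 − 0.190476) = −ln(0.809524) = 0.2113.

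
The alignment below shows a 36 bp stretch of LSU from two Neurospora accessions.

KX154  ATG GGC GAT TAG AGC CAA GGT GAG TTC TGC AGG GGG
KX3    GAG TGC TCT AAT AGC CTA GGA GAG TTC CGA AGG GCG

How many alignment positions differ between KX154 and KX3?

Mismatches occur at site 1 (A→G), site 2 (T→A), site 4 (G→T), site 7 (G→T), site 8 (A→C), site 10 (T→A), site 12 (G→T), site 17 (A→T), site 21 (T→A), site 28 (T→C), site 30 (C→A), site 35 (G→C).
That gives 12 mismatches out of 36 aligned sites, so the Hamming distance is 12.

12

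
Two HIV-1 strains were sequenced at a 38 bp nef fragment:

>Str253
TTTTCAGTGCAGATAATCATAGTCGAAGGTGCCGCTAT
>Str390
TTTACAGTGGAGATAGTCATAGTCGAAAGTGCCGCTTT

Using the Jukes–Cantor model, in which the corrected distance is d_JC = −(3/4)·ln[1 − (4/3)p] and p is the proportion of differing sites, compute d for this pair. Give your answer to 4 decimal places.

Differing sites — 4:T/A; 10:C/G; 16:A/G; 28:G/A; 37:A/T.
p = 5/38 = 0.131579.
d = −0.75 · ln(1 − (4/3)·0.131579) = −0.75 · ln(0.824561) = −0.75 · (-0.192904) = 0.1447.

0.1447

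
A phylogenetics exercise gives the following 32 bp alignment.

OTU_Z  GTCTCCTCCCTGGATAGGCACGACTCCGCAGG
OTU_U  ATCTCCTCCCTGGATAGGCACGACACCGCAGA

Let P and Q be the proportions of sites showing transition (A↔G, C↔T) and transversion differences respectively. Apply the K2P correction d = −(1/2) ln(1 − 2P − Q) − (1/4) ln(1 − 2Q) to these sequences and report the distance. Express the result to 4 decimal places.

The sequences differ at positions 1 (G/A, transition), 25 (T/A, transversion), 32 (G/A, transition).
Of the 3 differences, 2 transitions and 1 transversion over 32 sites: P = 2/32 = 0.062500, Q = 1/32 = 0.031250.
d = −0.5·ln(0.843750) − 0.25·ln(0.937500) = −0.5·(-0.169899) − 0.25·(-0.064539) = 0.1011.

0.1011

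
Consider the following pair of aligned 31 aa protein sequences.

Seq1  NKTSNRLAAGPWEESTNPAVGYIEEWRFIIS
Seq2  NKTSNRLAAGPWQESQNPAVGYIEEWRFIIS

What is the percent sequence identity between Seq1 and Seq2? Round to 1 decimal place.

93.5%

Differing sites — 13:E/Q; 16:T/Q.
29 of the 31 sites match, so the percent identity is 29/31 × 100 = 93.5%.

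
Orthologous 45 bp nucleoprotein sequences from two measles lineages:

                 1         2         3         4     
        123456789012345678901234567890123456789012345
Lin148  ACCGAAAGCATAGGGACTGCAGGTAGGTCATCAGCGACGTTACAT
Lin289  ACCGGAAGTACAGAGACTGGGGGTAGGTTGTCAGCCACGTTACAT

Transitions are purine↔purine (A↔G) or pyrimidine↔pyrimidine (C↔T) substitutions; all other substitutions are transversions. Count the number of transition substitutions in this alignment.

The sequences differ at positions 5 (A/G, transition), 9 (C/T, transition), 11 (T/C, transition), 14 (G/A, transition), 20 (C/G, transversion), 21 (A/G, transition), 29 (C/T, transition), 30 (A/G, transition), 36 (G/C, transversion).
Of the 9 differences, 7 transitions and 2 transversions, so the answer is 7.

7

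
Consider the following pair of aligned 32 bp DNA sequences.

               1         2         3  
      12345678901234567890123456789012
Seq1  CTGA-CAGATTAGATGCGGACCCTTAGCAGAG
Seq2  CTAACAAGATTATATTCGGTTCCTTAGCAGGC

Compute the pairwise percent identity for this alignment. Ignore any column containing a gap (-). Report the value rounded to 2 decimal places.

Excluding the 1 gap column leaves 31 comparable sites.
The sequences differ at positions 3 (G/A), 6 (C/A), 13 (G/T), 16 (G/T), 20 (A/T), 21 (C/T), 31 (A/G), 32 (G/C).
23 of the 31 comparable sites match, so the percent identity is 23/31 × 100 = 74.19%.

74.19%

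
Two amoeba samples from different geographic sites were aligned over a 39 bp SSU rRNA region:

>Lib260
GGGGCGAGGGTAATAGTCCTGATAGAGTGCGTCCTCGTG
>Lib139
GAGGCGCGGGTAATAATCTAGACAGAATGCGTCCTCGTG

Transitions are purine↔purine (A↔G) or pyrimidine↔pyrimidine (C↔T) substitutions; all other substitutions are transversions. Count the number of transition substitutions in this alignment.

Mismatches occur at site 2 (G→A, transition), site 7 (A→C, transversion), site 16 (G→A, transition), site 19 (C→T, transition), site 20 (T→A, transversion), site 23 (T→C, transition), site 27 (G→A, transition).
Of the 7 differences, 5 transitions and 2 transversions, so the answer is 5.

5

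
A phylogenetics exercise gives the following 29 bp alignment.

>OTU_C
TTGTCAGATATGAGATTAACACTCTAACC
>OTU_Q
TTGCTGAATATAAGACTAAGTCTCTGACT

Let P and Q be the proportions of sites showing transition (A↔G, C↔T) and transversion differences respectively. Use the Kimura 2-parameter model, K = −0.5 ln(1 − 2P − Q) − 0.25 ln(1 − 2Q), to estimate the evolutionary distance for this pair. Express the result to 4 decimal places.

Differing sites — 4:T/C (Ti); 5:C/T (Ti); 6:A/G (Ti); 7:G/A (Ti); 12:G/A (Ti); 16:T/C (Ti); 20:C/G (Tv); 21:A/T (Tv); 26:A/G (Ti); 29:C/T (Ti).
Of the 10 differences, 8 transitions and 2 transversions over 29 sites: P = 8/29 = 0.275862, Q = 2/29 = 0.068966.
d = −0.5·ln(0.379310) − 0.25·ln(0.862068) = −0.5·(-0.969401) − 0.25·(-0.148421) = 0.5218.

0.5218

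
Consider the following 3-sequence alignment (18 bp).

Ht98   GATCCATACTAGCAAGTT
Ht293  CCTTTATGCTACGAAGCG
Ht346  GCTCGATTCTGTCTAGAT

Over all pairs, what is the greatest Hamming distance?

Pairwise Hamming distances:
  Ht98 vs Ht293: 9
  Ht98 vs Ht346: 7
  Ht293 vs Ht346: 10
The largest is 10, between Ht293 and Ht346.

10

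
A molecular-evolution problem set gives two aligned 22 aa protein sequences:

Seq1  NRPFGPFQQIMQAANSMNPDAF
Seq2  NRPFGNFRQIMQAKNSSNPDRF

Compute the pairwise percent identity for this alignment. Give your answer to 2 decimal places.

Mismatches occur at site 6 (P→N), site 8 (Q→R), site 14 (A→K), site 17 (M→S), site 21 (A→R).
17 of the 22 sites match, so the percent identity is 17/22 × 100 = 77.27%.

77.27%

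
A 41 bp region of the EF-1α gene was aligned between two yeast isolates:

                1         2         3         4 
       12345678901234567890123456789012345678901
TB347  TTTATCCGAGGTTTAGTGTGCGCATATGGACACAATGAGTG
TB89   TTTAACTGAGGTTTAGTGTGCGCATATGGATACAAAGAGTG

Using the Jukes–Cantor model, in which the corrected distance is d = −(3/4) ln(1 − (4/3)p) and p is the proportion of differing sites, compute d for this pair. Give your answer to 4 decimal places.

0.1045

The sequences differ at positions 5 (T/A), 7 (C/T), 31 (C/T), 36 (T/A).
p = 4/41 = 0.097561.
d = −0.75 · ln(1 − (4/3)·0.097561) = −0.75 · ln(0.869919) = −0.75 · (-0.139355) = 0.1045.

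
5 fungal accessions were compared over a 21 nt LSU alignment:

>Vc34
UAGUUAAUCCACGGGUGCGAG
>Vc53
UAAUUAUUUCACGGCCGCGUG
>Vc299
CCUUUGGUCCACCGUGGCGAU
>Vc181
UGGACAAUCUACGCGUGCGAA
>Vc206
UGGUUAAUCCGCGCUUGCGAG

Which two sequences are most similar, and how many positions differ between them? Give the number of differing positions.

Pairwise Hamming distances:
  Vc34 vs Vc53: 6
  Vc34 vs Vc299: 9
  Vc34 vs Vc181: 6
  Vc34 vs Vc206: 4
  Vc53 vs Vc299: 11
  Vc53 vs Vc181: 12
  Vc53 vs Vc206: 9
  Vc299 vs Vc181: 13
  Vc299 vs Vc206: 10
  Vc181 vs Vc206: 6
The smallest is 4, between Vc34 and Vc206.

4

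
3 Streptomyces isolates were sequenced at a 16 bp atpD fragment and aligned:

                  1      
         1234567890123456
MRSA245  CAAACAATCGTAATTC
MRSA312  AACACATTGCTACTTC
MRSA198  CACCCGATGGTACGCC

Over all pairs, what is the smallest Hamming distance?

6

Pairwise Hamming distances:
  MRSA245 vs MRSA312: 6
  MRSA245 vs MRSA198: 7
  MRSA312 vs MRSA198: 7
The smallest is 6, between MRSA245 and MRSA312.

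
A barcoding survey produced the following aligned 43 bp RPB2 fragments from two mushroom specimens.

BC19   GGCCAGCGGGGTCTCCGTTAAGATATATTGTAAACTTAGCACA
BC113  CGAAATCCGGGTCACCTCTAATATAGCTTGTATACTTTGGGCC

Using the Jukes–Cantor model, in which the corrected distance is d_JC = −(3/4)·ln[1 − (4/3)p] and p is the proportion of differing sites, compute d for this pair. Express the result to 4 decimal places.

0.5141

The sequences differ at positions 1 (G/C), 3 (C/A), 4 (C/A), 6 (G/T), 8 (G/C), 14 (T/A), 17 (G/T), 18 (T/C), 22 (G/T), 26 (T/G), 27 (A/C), 33 (A/T), 38 (A/T), 40 (C/G), 41 (A/G), 43 (A/C).
p = 16/43 = 0.372093.
d = −0.75 · ln(1 − (4/3)·0.372093) = −0.75 · ln(0.503876) = −0.75 · (-0.685425) = 0.5141.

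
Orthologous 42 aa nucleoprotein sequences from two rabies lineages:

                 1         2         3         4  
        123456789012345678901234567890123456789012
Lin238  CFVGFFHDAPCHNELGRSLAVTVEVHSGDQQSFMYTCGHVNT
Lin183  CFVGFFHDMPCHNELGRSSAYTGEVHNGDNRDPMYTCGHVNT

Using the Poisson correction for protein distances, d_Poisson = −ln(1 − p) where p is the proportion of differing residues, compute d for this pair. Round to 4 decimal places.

Mismatches occur at site 9 (A→M), site 19 (L→S), site 21 (V→Y), site 23 (V→G), site 27 (S→N), site 30 (Q→N), site 31 (Q→R), site 32 (S→D), site 33 (F→P).
p = 9/42 = 0.214286.
d = −ln(1 − 0.214286) = −ln(0.785714) = 0.2412.

0.2412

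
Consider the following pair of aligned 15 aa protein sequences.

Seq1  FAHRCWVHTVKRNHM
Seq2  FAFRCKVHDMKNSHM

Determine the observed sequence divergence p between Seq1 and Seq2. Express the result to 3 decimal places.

Differing sites — 3:H/F; 6:W/K; 9:T/D; 10:V/M; 12:R/N; 13:N/S.
There are 6 differences over 15 sites, so p = 6/15 = 0.400.

0.400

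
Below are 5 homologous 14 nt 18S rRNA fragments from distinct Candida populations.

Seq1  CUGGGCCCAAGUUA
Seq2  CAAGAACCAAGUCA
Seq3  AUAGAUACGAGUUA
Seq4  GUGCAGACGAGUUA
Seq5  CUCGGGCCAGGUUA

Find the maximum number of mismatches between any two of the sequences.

Pairwise Hamming distances:
  Seq1 vs Seq2: 5
  Seq1 vs Seq3: 6
  Seq1 vs Seq4: 6
  Seq1 vs Seq5: 3
  Seq2 vs Seq3: 6
  Seq2 vs Seq4: 8
  Seq2 vs Seq5: 6
  Seq3 vs Seq4: 4
  Seq3 vs Seq5: 7
  Seq4 vs Seq5: 7
The largest is 8, between Seq2 and Seq4.

8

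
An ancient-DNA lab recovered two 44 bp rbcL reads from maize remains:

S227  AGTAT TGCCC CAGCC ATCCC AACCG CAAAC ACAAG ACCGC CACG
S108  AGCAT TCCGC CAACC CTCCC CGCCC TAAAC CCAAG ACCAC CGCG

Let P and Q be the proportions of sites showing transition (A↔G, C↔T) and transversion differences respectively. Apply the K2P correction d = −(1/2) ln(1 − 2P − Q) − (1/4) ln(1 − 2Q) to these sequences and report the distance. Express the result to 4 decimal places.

Mismatches occur at site 3 (T→C, transition), site 7 (G→C, transversion), site 9 (C→G, transversion), site 13 (G→A, transition), site 16 (A→C, transversion), site 21 (A→C, transversion), site 22 (A→G, transition), site 25 (G→C, transversion), site 26 (C→T, transition), site 31 (A→C, transversion), site 39 (G→A, transition), site 42 (A→G, transition).
Of the 12 differences, 6 transitions and 6 transversions over 44 sites: P = 6/44 = 0.136364, Q = 6/44 = 0.136364.
d = −0.5·ln(0.590908) − 0.25·ln(0.727272) = −0.5·(-0.526095) − 0.25·(-0.318455) = 0.3427.

0.3427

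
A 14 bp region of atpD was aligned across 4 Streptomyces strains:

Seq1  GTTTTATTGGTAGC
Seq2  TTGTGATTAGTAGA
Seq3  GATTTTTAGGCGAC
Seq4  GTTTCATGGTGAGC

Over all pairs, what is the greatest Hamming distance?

Pairwise Hamming distances:
  Seq1 vs Seq2: 5
  Seq1 vs Seq3: 6
  Seq1 vs Seq4: 4
  Seq2 vs Seq3: 11
  Seq2 vs Seq4: 8
  Seq3 vs Seq4: 8
The largest is 11, between Seq2 and Seq3.

11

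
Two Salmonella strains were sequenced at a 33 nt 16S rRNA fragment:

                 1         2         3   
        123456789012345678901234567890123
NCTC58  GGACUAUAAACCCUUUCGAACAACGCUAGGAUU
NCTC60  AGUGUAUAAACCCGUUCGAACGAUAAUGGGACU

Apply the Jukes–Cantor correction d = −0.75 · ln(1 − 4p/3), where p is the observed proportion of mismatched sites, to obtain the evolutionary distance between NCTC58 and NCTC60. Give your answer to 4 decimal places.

The sequences differ at positions 1 (G/A), 3 (A/U), 4 (C/G), 14 (U/G), 22 (A/G), 24 (C/U), 25 (G/A), 26 (C/A), 28 (A/G), 32 (U/C).
p = 10/33 = 0.303030.
d = −0.75 · ln(1 − (4/3)·0.303030) = −0.75 · ln(0.595960) = −0.75 · (-0.517582) = 0.3882.

0.3882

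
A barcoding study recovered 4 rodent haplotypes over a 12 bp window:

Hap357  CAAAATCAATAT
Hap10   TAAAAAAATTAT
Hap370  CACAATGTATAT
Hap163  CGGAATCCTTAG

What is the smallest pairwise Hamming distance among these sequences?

3

Pairwise Hamming distances:
  Hap357 vs Hap10: 4
  Hap357 vs Hap370: 3
  Hap357 vs Hap163: 5
  Hap10 vs Hap370: 6
  Hap10 vs Hap163: 7
  Hap370 vs Hap163: 6
The smallest is 3, between Hap357 and Hap370.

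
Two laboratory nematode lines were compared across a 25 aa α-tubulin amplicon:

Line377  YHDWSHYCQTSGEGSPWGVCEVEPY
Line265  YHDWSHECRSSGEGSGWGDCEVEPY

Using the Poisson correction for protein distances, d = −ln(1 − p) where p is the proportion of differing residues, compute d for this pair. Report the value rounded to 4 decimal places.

The sequences differ at positions 7 (Y/E), 9 (Q/R), 10 (T/S), 16 (P/G), 19 (V/D).
p = 5/25 = 0.200000.
d = −ln(1 − 0.200000) = −ln(0.800000) = 0.2231.

0.2231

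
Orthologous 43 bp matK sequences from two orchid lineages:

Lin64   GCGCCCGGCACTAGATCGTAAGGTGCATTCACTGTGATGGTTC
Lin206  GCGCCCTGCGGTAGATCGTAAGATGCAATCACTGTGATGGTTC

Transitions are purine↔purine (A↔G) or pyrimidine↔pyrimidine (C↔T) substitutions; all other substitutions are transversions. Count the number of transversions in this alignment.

3

The sequences differ at positions 7 (G/T, transversion), 10 (A/G, transition), 11 (C/G, transversion), 23 (G/A, transition), 28 (T/A, transversion).
Of the 5 differences, 2 transitions and 3 transversions, so the answer is 3.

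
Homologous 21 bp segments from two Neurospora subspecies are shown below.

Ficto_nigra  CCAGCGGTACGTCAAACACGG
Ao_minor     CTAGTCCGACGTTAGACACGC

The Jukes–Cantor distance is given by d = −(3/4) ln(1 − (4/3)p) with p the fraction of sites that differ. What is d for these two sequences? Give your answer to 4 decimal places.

0.5319

Mismatches occur at site 2 (C/T), site 5 (C/T), site 6 (G/C), site 7 (G/C), site 8 (T/G), site 13 (C/T), site 15 (A/G), site 21 (G/C).
p = 8/21 = 0.380952.
d = −0.75 · ln(1 − (4/3)·0.380952) = −0.75 · ln(0.492064) = −0.75 · (-0.709146) = 0.5319.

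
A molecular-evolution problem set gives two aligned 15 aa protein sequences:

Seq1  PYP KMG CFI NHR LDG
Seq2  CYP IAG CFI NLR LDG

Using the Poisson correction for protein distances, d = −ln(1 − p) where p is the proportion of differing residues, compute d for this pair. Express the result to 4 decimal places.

Mismatches occur at site 1 (P/C), site 4 (K/I), site 5 (M/A), site 11 (H/L).
p = 4/15 = 0.266667.
d = −ln(1 − 0.266667) = −ln(0.733333) = 0.3102.

0.3102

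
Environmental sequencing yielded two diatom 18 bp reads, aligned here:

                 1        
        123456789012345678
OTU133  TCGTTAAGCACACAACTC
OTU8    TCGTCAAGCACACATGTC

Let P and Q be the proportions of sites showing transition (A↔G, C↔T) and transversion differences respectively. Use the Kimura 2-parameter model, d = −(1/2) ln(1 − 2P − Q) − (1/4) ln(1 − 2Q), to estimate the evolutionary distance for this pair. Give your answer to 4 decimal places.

0.1885

The sequences differ at positions 5 (T/C, transition), 15 (A/T, transversion), 16 (C/G, transversion).
Of the 3 differences, 1 transition and 2 transversions over 18 sites: P = 1/18 = 0.055556, Q = 2/18 = 0.111111.
d = −0.5·ln(0.777777) − 0.25·ln(0.777778) = −0.5·(-0.251315) − 0.25·(-0.251314) = 0.1885.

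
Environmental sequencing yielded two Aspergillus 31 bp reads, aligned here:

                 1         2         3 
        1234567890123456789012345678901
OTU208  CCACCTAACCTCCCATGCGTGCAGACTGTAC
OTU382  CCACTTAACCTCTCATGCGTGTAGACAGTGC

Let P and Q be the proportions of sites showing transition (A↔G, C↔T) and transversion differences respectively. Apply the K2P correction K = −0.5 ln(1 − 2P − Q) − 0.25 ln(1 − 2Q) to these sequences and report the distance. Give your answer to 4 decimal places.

0.1881

The sequences differ at positions 5 (C/T, transition), 13 (C/T, transition), 22 (C/T, transition), 27 (T/A, transversion), 30 (A/G, transition).
Of the 5 differences, 4 transitions and 1 transversion over 31 sites: P = 4/31 = 0.129032, Q = 1/31 = 0.032258.
d = −0.5·ln(0.709678) − 0.25·ln(0.935484) = −0.5·(-0.342944) − 0.25·(-0.066691) = 0.1881.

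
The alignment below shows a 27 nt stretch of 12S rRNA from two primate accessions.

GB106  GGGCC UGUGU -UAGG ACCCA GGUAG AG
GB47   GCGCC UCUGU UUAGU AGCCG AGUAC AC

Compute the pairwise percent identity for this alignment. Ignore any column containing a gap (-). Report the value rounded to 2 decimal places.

Excluding the 1 gap column leaves 26 comparable sites.
Differing sites — 2:G/C; 7:G/C; 15:G/U; 17:C/G; 20:A/G; 21:G/A; 25:G/C; 27:G/C.
18 of the 26 comparable sites match, so the percent identity is 18/26 × 100 = 69.23%.

69.23%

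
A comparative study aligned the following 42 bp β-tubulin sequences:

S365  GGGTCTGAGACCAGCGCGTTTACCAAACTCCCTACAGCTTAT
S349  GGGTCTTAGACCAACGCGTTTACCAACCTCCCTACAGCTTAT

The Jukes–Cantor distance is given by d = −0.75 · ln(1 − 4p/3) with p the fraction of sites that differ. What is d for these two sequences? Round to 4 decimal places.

0.0751

Differing sites — 7:G/T; 14:G/A; 27:A/C.
p = 3/42 = 0.071429.
d = −0.75 · ln(1 − (4/3)·0.071429) = −0.75 · ln(0.904761) = −0.75 · (-0.100084) = 0.0751.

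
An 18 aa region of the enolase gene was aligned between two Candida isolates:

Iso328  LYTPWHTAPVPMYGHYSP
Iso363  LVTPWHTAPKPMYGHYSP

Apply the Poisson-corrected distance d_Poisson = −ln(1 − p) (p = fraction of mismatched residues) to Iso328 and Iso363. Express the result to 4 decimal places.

0.1178

Mismatches occur at site 2 (Y/V), site 10 (V/K).
p = 2/18 = 0.111111.
d = −ln(1 − 0.111111) = −ln(0.888889) = 0.1178.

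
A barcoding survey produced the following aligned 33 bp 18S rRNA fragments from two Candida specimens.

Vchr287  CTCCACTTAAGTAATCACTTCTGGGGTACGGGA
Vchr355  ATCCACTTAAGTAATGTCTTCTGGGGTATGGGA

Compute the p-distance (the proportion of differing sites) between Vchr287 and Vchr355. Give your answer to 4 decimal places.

0.1212

Mismatches occur at site 1 (C/A), site 16 (C/G), site 17 (A/T), site 29 (C/T).
There are 4 differences over 33 sites, so p = 4/33 = 0.1212.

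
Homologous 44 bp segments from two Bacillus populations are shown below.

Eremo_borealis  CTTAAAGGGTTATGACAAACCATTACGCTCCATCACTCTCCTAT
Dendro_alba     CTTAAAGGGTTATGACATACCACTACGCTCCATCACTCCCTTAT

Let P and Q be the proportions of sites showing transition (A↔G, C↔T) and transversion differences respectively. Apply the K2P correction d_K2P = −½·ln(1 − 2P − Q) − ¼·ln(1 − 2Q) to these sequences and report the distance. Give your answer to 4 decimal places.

0.0983

Mismatches occur at site 18 (A↔T, transversion), site 23 (T↔C, transition), site 39 (T↔C, transition), site 41 (C↔T, transition).
Of the 4 differences, 3 transitions and 1 transversion over 44 sites: P = 3/44 = 0.068182, Q = 1/44 = 0.022727.
d = −0.5·ln(0.840909) − 0.25·ln(0.954546) = −0.5·(-0.173272) − 0.25·(-0.046519) = 0.0983.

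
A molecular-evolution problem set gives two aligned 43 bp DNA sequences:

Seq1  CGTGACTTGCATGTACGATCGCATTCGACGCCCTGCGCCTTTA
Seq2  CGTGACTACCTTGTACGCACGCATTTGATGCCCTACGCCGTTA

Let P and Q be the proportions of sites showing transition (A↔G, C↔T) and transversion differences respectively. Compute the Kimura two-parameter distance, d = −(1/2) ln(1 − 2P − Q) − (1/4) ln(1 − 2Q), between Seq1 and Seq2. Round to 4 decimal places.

The sequences differ at positions 8 (T/A, transversion), 9 (G/C, transversion), 11 (A/T, transversion), 18 (A/C, transversion), 19 (T/A, transversion), 26 (C/T, transition), 29 (C/T, transition), 35 (G/A, transition), 40 (T/G, transversion).
Of the 9 differences, 3 transitions and 6 transversions over 43 sites: P = 3/43 = 0.069767, Q = 6/43 = 0.139535.
d = −0.5·ln(0.720931) − 0.25·ln(0.720930) = −0.5·(-0.327212) − 0.25·(-0.327213) = 0.2454.

0.2454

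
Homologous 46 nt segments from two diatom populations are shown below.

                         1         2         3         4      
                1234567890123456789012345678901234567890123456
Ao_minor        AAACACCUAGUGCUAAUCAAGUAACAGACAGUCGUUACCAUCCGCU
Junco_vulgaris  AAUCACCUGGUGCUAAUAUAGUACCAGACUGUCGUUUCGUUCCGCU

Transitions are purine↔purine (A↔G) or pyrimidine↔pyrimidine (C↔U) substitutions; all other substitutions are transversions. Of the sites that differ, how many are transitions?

Mismatches occur at site 3 (A/U, transversion), site 9 (A/G, transition), site 18 (C/A, transversion), site 19 (A/U, transversion), site 24 (A/C, transversion), site 30 (A/U, transversion), site 37 (A/U, transversion), site 39 (C/G, transversion), site 40 (A/U, transversion).
Of the 9 differences, 1 transition and 8 transversions, so the answer is 1.

1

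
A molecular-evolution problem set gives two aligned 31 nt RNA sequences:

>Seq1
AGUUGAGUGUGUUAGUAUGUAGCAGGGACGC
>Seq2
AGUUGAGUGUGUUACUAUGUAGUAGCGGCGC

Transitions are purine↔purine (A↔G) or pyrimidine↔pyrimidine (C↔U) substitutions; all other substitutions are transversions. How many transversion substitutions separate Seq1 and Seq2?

2

Mismatches occur at site 15 (G/C, transversion), site 23 (C/U, transition), site 26 (G/C, transversion), site 28 (A/G, transition).
Of the 4 differences, 2 transitions and 2 transversions, so the answer is 2.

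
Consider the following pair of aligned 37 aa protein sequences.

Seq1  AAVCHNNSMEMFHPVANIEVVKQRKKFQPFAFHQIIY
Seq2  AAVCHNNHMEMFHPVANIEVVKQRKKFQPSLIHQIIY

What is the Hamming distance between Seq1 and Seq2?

The sequences differ at positions 8 (S/H), 30 (F/S), 31 (A/L), 32 (F/I).
That gives 4 mismatches out of 37 aligned sites, so the Hamming distance is 4.

4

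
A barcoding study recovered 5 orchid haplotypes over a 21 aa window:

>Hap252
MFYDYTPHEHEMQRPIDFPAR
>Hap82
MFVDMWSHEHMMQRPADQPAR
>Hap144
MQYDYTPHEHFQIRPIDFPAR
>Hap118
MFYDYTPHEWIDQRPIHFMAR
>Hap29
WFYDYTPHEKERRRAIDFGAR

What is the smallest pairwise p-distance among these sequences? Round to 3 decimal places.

Pairwise Hamming distances:
  Hap252 vs Hap82: 7
  Hap252 vs Hap144: 4
  Hap252 vs Hap118: 5
  Hap252 vs Hap29: 6
  Hap82 vs Hap144: 10
  Hap82 vs Hap118: 11
  Hap82 vs Hap29: 13
  Hap144 vs Hap118: 7
  Hap144 vs Hap29: 8
  Hap118 vs Hap29: 8
The smallest is 4 mismatches, between Hap252 and Hap144; p = 4/21 = 0.190.

0.190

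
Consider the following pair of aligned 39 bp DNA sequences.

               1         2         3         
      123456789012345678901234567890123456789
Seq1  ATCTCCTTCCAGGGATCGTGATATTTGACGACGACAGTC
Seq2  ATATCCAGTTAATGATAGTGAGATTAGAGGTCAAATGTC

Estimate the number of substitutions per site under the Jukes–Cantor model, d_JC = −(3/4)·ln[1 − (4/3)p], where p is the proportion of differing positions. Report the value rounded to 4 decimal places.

Mismatches occur at site 3 (C↔A), site 7 (T↔A), site 8 (T↔G), site 9 (C↔T), site 10 (C↔T), site 12 (G↔A), site 13 (G↔T), site 17 (C↔A), site 22 (T↔G), site 26 (T↔A), site 29 (C↔G), site 31 (A↔T), site 33 (G↔A), site 35 (C↔A), site 36 (A↔T).
p = 15/39 = 0.384615.
d = −0.75 · ln(1 − (4/3)·0.384615) = −0.75 · ln(0.487180) = −0.75 · (-0.719122) = 0.5393.

0.5393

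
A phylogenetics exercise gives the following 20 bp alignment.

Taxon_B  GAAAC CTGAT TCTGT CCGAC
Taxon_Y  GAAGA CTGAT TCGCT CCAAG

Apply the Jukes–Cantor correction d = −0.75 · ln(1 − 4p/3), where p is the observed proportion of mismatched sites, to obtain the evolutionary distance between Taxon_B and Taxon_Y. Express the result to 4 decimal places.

Differing sites — 4:A/G; 5:C/A; 13:T/G; 14:G/C; 18:G/A; 20:C/G.
p = 6/20 = 0.300000.
d = −0.75 · ln(1 − (4/3)·0.300000) = −0.75 · ln(0.600000) = −0.75 · (-0.510826) = 0.3831.

0.3831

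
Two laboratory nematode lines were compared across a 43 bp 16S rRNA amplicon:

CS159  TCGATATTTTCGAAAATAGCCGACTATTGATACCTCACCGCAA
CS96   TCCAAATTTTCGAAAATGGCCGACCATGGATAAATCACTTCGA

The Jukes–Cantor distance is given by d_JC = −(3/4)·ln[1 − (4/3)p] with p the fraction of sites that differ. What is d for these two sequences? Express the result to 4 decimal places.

0.2784

The sequences differ at positions 3 (G/C), 5 (T/A), 18 (A/G), 25 (T/C), 28 (T/G), 33 (C/A), 34 (C/A), 39 (C/T), 40 (G/T), 42 (A/G).
p = 10/43 = 0.232558.
d = −0.75 · ln(1 − (4/3)·0.232558) = −0.75 · ln(0.689923) = −0.75 · (-0.371175) = 0.2784.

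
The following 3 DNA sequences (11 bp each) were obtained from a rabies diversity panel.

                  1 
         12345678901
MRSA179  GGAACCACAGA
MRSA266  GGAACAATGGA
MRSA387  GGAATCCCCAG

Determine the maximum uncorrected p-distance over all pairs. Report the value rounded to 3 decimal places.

Pairwise Hamming distances:
  MRSA179 vs MRSA266: 3
  MRSA179 vs MRSA387: 5
  MRSA266 vs MRSA387: 7
The largest is 7 mismatches, between MRSA266 and MRSA387; p = 7/11 = 0.636.

0.636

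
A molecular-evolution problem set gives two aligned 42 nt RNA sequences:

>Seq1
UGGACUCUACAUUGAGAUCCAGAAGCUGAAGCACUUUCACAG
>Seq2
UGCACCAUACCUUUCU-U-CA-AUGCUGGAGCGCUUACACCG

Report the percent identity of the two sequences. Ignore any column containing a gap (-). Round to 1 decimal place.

Excluding the 3 gap columns leaves 39 comparable sites.
The sequences differ at positions 3 (G/C), 6 (U/C), 7 (C/A), 11 (A/C), 14 (G/U), 15 (A/C), 16 (G/U), 24 (A/U), 29 (A/G), 33 (A/G), 37 (U/A), 41 (A/C).
27 of the 39 comparable sites match, so the percent identity is 27/39 × 100 = 69.2%.

69.2%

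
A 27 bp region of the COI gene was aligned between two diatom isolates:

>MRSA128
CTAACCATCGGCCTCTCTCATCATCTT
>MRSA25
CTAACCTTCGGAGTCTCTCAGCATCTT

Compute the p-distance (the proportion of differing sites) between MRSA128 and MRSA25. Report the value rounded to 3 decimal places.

Differing sites — 7:A/T; 12:C/A; 13:C/G; 21:T/G.
There are 4 differences over 27 sites, so p = 4/27 = 0.148.

0.148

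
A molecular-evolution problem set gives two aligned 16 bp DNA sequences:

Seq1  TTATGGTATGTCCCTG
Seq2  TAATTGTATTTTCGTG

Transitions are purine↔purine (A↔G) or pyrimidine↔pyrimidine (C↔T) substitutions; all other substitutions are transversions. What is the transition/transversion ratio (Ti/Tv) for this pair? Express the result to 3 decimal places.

Differing sites — 2:T/A (Tv); 5:G/T (Tv); 10:G/T (Tv); 12:C/T (Ti); 14:C/G (Tv).
Of the 5 differences, 1 transition and 4 transversions, so Ti/Tv = 1/4 = 0.250.

0.250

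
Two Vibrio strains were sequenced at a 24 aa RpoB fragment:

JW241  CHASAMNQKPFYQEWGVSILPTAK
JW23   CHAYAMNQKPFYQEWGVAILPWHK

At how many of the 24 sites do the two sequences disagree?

4

Differing sites — 4:S/Y; 18:S/A; 22:T/W; 23:A/H.
That gives 4 mismatches out of 24 aligned sites, so the Hamming distance is 4.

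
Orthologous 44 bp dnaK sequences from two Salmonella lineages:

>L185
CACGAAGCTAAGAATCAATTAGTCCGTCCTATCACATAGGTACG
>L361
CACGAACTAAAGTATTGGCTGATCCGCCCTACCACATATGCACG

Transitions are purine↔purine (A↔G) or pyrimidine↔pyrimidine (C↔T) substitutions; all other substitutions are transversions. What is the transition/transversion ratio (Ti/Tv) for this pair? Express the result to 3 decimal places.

2.500

The sequences differ at positions 7 (G/C, transversion), 8 (C/T, transition), 9 (T/A, transversion), 13 (A/T, transversion), 16 (C/T, transition), 17 (A/G, transition), 18 (A/G, transition), 19 (T/C, transition), 21 (A/G, transition), 22 (G/A, transition), 27 (T/C, transition), 32 (T/C, transition), 39 (G/T, transversion), 41 (T/C, transition).
Of the 14 differences, 10 transitions and 4 transversions, so Ti/Tv = 10/4 = 2.500.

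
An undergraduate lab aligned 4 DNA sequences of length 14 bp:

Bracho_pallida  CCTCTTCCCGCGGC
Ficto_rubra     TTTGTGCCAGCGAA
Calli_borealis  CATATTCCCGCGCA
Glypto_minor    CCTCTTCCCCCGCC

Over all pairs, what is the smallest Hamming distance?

2

Pairwise Hamming distances:
  Bracho_pallida vs Ficto_rubra: 7
  Bracho_pallida vs Calli_borealis: 4
  Bracho_pallida vs Glypto_minor: 2
  Ficto_rubra vs Calli_borealis: 6
  Ficto_rubra vs Glypto_minor: 8
  Calli_borealis vs Glypto_minor: 4
The smallest is 2, between Bracho_pallida and Glypto_minor.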